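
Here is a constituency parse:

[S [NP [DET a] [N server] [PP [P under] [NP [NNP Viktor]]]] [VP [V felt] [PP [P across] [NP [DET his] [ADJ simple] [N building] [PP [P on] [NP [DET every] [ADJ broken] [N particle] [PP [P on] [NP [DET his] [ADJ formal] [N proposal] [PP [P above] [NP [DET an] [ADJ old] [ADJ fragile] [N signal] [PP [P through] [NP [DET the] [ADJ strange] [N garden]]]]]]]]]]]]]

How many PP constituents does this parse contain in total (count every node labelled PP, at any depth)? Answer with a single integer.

Listing each PP by its span: [PP under Viktor]; [PP across his simple building on every broken particle on his formal proposal above an old fragile signal through the strange garden]; [PP on every broken particle on his formal proposal above an old fragile signal through the strange garden]; [PP on his formal proposal above an old fragile signal through the strange garden]; [PP above an old fragile signal through the strange garden]; [PP through the strange garden] — that makes 6.

6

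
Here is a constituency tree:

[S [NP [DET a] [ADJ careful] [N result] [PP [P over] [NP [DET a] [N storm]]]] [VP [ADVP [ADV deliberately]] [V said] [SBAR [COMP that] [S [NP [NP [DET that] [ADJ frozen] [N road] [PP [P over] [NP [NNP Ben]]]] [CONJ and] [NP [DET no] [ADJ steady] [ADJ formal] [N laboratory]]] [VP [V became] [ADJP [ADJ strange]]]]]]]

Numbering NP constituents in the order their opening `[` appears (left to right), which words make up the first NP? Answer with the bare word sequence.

a careful result over a storm

In left-to-right order the NP constituents are "a careful result over a storm"; "a storm"; "that frozen road over Ben and no steady formal laboratory"; "that frozen road over Ben"; "Ben"; "no steady formal laboratory". Number 1 is "a careful result over a storm".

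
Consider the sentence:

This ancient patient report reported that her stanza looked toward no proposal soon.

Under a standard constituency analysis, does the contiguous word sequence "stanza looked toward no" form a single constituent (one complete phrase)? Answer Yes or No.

No

The sequence begins inside the noun phrase "her stanza" and ends inside the verb phrase "looked toward no proposal soon"; it crosses a phrase boundary, so no single node in the tree spans exactly those words.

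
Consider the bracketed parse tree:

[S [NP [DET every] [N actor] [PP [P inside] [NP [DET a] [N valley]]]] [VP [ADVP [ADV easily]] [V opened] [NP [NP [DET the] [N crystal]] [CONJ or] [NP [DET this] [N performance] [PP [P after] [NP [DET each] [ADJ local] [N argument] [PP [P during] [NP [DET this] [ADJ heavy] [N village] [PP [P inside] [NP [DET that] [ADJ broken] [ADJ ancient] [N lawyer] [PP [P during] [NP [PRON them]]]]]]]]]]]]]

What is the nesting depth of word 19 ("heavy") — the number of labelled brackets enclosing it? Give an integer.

9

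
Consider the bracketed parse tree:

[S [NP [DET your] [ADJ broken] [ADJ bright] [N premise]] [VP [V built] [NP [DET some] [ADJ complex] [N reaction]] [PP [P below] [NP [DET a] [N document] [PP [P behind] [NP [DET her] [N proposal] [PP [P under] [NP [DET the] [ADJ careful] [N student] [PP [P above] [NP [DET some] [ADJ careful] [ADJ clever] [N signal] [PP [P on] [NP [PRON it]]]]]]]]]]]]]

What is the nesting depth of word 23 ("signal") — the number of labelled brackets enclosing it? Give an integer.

11

Counting open brackets not yet closed at "signal": [S [VP [PP [NP [PP [NP [PP [NP [PP [NP [N = 11.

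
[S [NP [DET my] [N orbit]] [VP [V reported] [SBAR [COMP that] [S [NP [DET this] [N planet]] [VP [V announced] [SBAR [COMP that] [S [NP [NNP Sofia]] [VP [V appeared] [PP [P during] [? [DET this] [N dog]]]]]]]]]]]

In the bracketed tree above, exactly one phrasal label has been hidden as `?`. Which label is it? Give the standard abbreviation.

NP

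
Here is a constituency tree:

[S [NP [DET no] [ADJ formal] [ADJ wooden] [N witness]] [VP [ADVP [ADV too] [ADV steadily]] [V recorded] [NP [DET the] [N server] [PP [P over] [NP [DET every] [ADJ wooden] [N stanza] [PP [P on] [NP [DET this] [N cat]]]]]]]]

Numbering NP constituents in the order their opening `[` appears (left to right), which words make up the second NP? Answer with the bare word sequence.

the server over every wooden stanza on this cat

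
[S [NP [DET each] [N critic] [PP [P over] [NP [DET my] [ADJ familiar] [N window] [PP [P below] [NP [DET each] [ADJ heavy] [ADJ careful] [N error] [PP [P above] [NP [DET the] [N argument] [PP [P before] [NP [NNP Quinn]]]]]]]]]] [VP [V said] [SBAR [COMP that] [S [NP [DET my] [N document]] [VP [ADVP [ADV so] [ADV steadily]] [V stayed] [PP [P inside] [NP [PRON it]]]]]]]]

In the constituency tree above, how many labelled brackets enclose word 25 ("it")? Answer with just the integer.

8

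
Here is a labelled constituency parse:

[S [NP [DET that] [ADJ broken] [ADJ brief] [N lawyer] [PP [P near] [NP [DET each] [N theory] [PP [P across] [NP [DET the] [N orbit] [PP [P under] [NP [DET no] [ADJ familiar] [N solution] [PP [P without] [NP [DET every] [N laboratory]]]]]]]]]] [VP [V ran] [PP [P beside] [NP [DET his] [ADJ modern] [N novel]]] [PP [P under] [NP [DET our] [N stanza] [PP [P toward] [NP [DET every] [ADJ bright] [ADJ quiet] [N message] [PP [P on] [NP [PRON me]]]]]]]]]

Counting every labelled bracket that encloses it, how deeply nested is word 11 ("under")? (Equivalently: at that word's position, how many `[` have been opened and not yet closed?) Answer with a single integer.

8

The word sits inside P, which is inside PP, inside NP, inside PP, inside NP, inside PP, inside NP, inside S — 8 brackets in all.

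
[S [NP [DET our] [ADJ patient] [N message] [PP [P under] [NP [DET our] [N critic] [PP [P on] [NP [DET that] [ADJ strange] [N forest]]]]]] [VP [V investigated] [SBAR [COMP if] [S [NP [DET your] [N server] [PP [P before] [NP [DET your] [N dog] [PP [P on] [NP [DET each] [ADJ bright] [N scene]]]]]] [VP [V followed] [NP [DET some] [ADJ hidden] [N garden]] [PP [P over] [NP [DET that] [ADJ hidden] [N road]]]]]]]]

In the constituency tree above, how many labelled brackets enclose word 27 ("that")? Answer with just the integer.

8

Counting open brackets not yet closed at "that": [S [VP [SBAR [S [VP [PP [NP [DET = 8.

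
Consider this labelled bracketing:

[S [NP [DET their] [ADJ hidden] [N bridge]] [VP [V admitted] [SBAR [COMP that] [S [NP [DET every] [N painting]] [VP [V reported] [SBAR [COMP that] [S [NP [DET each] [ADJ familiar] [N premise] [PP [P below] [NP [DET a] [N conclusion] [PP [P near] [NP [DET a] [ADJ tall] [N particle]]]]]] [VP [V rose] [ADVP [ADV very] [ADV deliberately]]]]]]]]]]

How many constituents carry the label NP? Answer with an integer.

Scanning left to right, an opening `[NP` appears at word positions 1, 6, 10, 14, 17 — 5 in total.

5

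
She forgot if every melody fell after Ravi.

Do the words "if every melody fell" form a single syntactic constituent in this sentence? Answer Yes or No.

No

The smallest constituent containing the whole sequence is the subordinate clause [SBAR if every melody fell after Ravi], but the sequence is only part of it — it straddles the boundary between complementizer "if" and clause "every melody fell after Ravi".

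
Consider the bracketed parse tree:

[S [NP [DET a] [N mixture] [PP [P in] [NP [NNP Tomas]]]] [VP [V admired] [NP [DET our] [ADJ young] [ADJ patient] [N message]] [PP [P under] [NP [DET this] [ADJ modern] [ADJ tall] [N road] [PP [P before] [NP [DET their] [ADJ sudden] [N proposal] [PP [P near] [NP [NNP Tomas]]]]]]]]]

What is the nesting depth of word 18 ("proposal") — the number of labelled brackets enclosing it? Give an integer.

7

Counting open brackets not yet closed at "proposal": [S [VP [PP [NP [PP [NP [N = 7.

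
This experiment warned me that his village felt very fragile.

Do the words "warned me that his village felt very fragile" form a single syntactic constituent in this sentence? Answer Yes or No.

These words form the whole verb phrase headed by "warned", so yes — one constituent.

Yes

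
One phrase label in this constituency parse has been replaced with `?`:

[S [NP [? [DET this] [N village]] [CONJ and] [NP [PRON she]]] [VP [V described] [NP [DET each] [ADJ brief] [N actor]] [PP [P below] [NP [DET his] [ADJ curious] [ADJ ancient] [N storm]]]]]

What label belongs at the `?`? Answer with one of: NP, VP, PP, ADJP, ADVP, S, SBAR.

A constituent whose immediate children are DET 'this', N 'village' is a noun phrase: NP.

NP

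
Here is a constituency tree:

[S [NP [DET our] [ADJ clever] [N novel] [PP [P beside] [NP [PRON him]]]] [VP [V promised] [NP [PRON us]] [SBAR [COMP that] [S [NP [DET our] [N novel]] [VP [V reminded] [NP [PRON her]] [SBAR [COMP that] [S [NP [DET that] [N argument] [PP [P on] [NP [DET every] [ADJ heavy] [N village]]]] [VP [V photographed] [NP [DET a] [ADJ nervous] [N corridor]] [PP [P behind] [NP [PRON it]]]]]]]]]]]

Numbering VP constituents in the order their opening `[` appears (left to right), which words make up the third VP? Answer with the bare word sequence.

photographed a nervous corridor behind it

Opening `[VP` markers occur at word positions 6, 11, 20; the third of these opens the constituent [VP photographed a nervous corridor behind it].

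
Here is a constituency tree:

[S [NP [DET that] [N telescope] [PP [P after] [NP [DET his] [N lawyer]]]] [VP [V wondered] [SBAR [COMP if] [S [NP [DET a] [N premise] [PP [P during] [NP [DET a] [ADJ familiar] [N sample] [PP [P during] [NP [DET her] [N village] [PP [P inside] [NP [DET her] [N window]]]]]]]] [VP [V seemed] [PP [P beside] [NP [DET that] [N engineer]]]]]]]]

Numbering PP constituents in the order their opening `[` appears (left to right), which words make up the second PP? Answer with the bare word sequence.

during a familiar sample during her village inside her window

In left-to-right order the PP constituents are "after his lawyer"; "during a familiar sample during her village inside her window"; "during her village inside her window"; "inside her window"; "beside that engineer". Number 2 is "during a familiar sample during her village inside her window".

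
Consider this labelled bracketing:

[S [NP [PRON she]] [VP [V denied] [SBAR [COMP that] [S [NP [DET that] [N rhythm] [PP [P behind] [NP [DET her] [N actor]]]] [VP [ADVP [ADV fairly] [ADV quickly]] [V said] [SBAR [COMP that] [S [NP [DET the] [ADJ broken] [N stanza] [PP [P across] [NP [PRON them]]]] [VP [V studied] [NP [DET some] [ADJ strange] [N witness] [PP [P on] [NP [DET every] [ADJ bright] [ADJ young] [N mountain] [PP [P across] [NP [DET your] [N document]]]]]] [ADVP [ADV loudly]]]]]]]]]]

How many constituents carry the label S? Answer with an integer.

Scanning left to right, an opening `[S` appears at word positions 1, 4, 13 — 3 in total.

3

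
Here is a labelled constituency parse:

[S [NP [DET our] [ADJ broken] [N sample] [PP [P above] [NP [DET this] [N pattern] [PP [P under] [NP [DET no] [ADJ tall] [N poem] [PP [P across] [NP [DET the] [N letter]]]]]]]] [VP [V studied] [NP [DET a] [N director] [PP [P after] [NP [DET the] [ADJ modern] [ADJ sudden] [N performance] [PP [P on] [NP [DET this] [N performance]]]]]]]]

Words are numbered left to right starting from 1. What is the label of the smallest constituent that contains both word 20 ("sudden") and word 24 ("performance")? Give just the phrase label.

NP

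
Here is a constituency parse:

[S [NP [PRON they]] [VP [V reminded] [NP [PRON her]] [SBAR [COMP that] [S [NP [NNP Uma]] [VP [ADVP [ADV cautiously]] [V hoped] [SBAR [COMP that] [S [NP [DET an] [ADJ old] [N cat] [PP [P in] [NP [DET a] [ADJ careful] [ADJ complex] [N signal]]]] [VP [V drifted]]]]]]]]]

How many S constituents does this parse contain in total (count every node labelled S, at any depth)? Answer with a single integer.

The S constituents are: [S they reminded her that Uma cautiously hoped that an old cat in a careful complex signal drifted]; [S Uma cautiously hoped that an old cat in a careful complex signal drifted]; [S an old cat in a careful complex signal drifted]. Total: 3.

3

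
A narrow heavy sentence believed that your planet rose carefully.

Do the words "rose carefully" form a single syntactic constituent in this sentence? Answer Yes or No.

Yes

The sequence corresponds to a single VP node — the verb phrase "rose carefully".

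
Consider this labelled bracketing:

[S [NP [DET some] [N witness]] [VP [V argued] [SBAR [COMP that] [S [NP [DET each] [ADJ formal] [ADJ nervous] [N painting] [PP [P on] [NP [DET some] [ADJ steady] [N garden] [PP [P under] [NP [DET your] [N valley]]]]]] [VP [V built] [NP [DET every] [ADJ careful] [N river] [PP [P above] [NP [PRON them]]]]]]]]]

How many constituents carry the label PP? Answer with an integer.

3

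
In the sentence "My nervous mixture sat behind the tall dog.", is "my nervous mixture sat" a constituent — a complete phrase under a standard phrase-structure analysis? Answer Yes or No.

No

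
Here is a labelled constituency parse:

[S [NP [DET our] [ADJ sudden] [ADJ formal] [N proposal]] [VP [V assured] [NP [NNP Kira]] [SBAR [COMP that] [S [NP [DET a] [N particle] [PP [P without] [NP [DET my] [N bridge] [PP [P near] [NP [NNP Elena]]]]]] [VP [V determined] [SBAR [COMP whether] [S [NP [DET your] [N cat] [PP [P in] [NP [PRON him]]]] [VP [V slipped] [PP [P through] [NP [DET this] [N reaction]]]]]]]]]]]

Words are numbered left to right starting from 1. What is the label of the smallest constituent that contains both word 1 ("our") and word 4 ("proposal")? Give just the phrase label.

NP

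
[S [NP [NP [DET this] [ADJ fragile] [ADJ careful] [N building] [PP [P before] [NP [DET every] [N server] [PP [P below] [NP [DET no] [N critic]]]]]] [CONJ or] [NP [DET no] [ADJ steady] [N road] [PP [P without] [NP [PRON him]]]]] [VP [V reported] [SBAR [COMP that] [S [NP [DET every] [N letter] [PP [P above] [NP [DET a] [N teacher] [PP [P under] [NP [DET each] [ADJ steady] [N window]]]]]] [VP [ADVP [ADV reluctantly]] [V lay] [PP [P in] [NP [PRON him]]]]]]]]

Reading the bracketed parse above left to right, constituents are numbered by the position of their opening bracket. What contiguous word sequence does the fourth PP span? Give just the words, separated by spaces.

above a teacher under each steady window

In left-to-right order the PP constituents are "before every server below no critic"; "below no critic"; "without him"; "above a teacher under each steady window"; "under each steady window"; "in him". Number 4 is "above a teacher under each steady window".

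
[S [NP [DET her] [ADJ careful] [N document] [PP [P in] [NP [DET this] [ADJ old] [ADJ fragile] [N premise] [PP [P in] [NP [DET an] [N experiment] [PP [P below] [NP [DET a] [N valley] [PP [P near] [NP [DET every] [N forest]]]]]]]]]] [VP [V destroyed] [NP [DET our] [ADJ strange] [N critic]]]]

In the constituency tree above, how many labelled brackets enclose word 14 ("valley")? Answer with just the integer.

9

Path from the root down to the word: S → NP → PP → NP → PP → NP → PP → NP → N. That is 9 enclosing brackets.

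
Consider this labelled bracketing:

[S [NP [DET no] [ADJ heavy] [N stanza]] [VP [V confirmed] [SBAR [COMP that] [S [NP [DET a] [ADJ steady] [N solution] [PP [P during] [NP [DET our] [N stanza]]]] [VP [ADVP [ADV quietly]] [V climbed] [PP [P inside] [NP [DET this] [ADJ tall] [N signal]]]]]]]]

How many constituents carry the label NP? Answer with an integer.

4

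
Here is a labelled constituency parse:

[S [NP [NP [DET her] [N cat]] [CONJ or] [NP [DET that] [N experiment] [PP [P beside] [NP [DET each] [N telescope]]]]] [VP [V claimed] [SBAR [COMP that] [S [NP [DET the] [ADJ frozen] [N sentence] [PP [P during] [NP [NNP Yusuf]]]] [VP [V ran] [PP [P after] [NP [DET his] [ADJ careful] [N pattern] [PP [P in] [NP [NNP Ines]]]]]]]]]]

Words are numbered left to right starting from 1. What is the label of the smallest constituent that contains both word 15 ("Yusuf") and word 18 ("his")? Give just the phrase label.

The smallest bracket enclosing both words is [S the frozen sentence during Yusuf ran after his careful pattern in Ines], so the label is S.

S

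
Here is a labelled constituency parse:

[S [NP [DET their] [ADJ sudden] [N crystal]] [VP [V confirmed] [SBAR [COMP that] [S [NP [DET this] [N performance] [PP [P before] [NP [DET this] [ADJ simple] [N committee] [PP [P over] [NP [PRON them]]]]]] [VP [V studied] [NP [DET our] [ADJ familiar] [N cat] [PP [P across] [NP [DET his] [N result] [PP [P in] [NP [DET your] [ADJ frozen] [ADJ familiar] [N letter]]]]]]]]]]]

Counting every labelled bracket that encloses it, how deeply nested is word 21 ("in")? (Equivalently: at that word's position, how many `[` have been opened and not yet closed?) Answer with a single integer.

10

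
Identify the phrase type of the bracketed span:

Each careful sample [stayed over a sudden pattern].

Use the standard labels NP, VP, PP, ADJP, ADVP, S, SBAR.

The bracketed span "stayed over a sudden pattern" is headed by "stayed", making it a verb phrase (VP).

VP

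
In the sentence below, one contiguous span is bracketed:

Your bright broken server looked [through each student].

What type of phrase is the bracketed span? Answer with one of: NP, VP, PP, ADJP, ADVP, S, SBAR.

PP

The bracketed span "through each student" is headed by "through", making it a prepositional phrase (PP).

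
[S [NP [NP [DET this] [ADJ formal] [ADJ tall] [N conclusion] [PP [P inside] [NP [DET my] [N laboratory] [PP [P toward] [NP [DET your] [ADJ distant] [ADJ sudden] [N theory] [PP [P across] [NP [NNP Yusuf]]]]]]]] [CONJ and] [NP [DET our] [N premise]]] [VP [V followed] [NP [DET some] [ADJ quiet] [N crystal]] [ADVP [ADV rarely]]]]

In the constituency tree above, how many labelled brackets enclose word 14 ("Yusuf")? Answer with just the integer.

Counting open brackets not yet closed at "Yusuf": [S [NP [NP [PP [NP [PP [NP [PP [NP [NNP = 10.

10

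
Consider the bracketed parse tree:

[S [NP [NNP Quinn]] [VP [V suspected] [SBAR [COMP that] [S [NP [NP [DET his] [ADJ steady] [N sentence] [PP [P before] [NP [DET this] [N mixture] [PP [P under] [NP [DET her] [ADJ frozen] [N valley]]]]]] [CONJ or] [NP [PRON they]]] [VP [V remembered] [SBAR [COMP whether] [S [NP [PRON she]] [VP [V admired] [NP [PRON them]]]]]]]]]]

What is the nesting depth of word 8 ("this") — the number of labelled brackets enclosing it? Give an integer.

9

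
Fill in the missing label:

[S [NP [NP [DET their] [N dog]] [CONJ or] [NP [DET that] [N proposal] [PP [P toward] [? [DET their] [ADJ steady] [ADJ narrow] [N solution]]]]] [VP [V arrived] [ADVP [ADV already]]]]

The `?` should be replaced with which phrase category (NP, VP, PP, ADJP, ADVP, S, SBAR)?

NP

The `?` node immediately contains: DET 'their', ADJ 'steady', ADJ 'narrow', N 'solution'. That is the internal structure of a noun phrase, so the label is NP.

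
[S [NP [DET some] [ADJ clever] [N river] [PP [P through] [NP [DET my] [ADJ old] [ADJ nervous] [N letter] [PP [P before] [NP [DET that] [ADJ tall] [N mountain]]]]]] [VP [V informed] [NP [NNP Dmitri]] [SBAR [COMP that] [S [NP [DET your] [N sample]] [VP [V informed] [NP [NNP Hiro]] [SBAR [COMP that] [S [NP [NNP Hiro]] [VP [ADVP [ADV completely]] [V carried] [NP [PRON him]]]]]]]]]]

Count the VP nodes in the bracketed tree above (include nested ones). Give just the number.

3

Listing each VP by its span: [VP informed Dmitri that your sample informed Hiro that Hiro completely carried him]; [VP informed Hiro that Hiro completely carried him]; [VP completely carried him] — that makes 3.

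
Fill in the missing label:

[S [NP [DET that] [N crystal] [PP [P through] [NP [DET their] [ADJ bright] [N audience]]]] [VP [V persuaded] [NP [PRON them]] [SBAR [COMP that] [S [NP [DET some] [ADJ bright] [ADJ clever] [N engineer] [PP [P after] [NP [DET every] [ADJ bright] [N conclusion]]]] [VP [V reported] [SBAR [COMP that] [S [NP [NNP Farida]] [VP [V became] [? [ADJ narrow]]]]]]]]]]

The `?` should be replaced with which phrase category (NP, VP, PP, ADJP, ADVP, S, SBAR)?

ADJP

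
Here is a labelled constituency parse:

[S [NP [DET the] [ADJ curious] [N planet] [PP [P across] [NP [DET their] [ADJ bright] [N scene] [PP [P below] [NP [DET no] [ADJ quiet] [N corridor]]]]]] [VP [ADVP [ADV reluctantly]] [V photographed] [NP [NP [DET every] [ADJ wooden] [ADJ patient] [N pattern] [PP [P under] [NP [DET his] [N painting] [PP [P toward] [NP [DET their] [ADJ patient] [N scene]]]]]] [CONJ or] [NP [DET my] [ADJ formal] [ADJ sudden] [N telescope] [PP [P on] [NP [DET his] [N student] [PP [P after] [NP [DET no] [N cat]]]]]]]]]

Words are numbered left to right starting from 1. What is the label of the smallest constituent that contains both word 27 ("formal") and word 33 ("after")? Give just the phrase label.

NP

Both words fall inside [NP my formal sudden telescope on his student after no cat] (words 26–35), and no smaller constituent contains them both. Label: NP.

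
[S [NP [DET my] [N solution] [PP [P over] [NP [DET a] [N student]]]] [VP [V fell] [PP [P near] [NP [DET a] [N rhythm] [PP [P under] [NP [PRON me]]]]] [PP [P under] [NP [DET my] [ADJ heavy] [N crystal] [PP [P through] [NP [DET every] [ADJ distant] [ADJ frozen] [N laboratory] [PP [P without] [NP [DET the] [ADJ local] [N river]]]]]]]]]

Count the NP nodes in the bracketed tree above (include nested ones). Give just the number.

7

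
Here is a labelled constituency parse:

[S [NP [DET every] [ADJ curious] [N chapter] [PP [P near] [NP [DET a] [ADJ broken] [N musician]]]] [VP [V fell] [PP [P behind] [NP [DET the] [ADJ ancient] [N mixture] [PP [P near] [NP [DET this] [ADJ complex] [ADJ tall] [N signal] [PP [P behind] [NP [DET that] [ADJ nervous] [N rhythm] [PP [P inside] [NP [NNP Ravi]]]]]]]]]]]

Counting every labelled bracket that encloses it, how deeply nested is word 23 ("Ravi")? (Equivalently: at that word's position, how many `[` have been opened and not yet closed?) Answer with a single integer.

11

The word sits inside NNP, which is inside NP, inside PP, inside NP, inside PP, inside NP, inside PP, inside NP, inside PP, inside VP, inside S — 11 brackets in all.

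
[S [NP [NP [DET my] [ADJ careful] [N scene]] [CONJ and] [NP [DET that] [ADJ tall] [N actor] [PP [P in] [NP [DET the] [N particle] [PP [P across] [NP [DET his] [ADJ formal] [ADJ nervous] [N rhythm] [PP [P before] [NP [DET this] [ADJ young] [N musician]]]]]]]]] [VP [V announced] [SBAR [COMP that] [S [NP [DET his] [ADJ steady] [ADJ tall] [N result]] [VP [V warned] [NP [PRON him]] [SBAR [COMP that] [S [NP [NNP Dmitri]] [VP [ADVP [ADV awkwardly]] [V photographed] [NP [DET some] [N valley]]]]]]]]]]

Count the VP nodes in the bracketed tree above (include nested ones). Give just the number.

The VP constituents are: [VP announced that his steady tall result warned him that Dmitri awkwardly photographed some valley]; [VP warned him that Dmitri awkwardly photographed some valley]; [VP awkwardly photographed some valley]. Total: 3.

3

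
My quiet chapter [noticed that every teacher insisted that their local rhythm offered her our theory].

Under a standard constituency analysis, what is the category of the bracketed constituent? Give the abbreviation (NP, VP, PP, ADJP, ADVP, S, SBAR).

VP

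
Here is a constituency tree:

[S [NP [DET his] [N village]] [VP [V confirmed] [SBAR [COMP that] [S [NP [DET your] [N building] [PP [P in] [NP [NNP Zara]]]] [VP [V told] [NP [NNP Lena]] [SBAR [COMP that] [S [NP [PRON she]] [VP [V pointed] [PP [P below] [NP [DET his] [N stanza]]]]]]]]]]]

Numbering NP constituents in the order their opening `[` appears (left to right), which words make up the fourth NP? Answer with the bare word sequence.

Lena

In left-to-right order the NP constituents are "his village"; "your building in Zara"; "Zara"; "Lena"; "she"; "his stanza". Number 4 is "Lena".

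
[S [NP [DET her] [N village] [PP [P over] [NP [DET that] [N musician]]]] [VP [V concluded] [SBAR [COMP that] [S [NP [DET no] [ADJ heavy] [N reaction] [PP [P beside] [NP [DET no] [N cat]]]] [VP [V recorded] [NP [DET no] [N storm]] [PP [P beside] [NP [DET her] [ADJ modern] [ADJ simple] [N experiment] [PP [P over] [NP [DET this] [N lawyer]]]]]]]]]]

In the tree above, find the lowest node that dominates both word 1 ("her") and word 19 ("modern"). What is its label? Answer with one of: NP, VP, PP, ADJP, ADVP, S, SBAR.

S

The smallest bracket enclosing both words is [S her village over that musician concluded that no heavy reaction beside no cat recorded no storm beside her modern simple experiment over this lawyer], so the label is S.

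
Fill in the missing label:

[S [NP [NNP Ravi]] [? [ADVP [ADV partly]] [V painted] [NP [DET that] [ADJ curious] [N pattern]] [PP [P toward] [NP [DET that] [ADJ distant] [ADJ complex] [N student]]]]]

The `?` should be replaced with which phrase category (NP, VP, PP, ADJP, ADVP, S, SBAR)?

VP

Looking at what the `?` directly dominates — ADVP, V 'painted', NP, PP — this is a verb phrase (VP).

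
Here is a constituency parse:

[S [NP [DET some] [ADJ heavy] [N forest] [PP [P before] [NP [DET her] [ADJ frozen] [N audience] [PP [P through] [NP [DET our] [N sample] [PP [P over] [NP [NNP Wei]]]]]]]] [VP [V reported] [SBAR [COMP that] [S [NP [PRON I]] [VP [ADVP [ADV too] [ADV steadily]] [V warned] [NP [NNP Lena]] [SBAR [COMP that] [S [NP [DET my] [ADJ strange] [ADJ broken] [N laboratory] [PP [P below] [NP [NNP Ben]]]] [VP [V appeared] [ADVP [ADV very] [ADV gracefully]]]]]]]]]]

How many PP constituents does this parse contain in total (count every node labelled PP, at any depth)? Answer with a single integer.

Scanning left to right, an opening `[PP` appears at word positions 4, 8, 11, 25 — 4 in total.

4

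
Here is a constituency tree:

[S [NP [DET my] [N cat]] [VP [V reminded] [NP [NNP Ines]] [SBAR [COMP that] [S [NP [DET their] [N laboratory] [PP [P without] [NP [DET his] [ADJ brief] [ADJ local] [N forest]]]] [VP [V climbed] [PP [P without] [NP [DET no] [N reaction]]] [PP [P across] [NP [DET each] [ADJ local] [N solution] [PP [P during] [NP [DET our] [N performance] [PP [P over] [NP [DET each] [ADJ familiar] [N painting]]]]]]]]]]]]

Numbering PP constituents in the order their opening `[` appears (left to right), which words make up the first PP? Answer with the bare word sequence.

The PP opening brackets appear, in order, over: "without his brief local forest"; "without no reaction"; "across each local solution during our performance over each familiar painting"; "during our performance over each familiar painting"; "over each familiar painting". The first one spans "without his brief local forest".

without his brief local forest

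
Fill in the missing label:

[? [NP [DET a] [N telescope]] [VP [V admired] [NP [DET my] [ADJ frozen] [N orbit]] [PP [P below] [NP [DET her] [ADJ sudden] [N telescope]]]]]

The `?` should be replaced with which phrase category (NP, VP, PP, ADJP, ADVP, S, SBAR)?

S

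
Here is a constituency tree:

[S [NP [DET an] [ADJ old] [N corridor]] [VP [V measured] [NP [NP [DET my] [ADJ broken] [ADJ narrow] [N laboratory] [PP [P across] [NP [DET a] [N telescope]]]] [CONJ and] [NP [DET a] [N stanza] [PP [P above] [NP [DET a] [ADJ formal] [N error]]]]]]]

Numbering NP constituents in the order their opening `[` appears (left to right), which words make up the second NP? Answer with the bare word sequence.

Opening `[NP` markers occur at word positions 1, 5, 5, 10, 13, 16; the second of these opens the constituent [NP my broken narrow laboratory across a telescope and a stanza above a formal error].

my broken narrow laboratory across a telescope and a stanza above a formal error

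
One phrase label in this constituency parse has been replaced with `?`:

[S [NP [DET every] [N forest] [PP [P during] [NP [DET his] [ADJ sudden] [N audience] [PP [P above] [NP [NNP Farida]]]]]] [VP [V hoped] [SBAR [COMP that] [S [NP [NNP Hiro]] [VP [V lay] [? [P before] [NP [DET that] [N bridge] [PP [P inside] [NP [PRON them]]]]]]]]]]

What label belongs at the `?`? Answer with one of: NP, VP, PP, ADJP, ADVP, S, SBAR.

PP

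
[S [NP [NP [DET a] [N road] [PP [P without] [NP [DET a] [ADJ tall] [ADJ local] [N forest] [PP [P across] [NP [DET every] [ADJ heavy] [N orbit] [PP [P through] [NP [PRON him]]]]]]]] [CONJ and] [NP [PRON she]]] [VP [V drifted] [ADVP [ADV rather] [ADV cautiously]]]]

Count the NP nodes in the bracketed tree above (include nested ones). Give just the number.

Scanning left to right, an opening `[NP` appears at word positions 1, 1, 4, 9, 13, 15 — 6 in total.

6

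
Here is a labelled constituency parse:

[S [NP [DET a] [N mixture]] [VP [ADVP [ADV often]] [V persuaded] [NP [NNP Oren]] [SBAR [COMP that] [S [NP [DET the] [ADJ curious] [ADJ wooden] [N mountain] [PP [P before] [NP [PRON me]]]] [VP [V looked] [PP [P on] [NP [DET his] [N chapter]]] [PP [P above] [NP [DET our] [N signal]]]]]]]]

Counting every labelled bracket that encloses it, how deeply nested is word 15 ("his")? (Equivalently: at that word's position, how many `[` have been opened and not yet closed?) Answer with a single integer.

8

The word sits inside DET, which is inside NP, inside PP, inside VP, inside S, inside SBAR, inside VP, inside S — 8 brackets in all.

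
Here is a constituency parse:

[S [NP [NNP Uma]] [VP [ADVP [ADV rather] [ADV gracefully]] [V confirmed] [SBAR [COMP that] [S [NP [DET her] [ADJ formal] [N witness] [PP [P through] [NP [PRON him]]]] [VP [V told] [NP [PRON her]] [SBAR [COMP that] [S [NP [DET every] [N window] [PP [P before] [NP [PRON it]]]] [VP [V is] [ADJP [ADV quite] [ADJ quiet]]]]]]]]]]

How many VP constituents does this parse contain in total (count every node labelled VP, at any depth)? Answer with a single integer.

Scanning left to right, an opening `[VP` appears at word positions 2, 11, 18 — 3 in total.

3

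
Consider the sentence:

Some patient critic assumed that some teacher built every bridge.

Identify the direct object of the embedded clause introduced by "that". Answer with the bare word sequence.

"built" heads the VP of the embedded clause introduced by "that", and "every bridge" is its direct object.

every bridge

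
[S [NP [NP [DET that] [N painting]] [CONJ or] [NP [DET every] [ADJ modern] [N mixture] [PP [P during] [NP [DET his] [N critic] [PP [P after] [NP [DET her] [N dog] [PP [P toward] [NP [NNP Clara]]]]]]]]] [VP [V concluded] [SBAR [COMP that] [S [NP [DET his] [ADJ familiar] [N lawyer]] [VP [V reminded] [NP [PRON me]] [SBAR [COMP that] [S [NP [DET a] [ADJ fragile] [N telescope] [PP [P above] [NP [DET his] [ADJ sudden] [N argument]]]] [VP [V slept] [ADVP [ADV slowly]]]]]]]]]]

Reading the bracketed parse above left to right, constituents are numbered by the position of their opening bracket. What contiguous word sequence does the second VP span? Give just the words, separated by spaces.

reminded me that a fragile telescope above his sudden argument slept slowly

Opening `[VP` markers occur at word positions 15, 20, 30; the second of these opens the constituent [VP reminded me that a fragile telescope above his sudden argument slept slowly].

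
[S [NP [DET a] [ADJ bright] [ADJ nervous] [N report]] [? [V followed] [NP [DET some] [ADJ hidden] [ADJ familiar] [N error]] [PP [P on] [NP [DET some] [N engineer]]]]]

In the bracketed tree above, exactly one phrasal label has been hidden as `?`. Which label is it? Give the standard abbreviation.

Looking at what the `?` directly dominates — V 'followed', NP, PP — this is a verb phrase (VP).

VP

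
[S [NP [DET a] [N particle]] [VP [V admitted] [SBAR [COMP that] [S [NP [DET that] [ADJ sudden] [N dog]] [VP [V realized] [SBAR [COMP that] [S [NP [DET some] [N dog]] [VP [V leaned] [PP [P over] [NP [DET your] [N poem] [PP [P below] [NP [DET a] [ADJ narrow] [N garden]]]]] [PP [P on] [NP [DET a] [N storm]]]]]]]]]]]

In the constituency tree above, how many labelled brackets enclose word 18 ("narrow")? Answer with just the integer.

The word sits inside ADJ, which is inside NP, inside PP, inside NP, inside PP, inside VP, inside S, inside SBAR, inside VP, inside S, inside SBAR, inside VP, inside S — 13 brackets in all.

13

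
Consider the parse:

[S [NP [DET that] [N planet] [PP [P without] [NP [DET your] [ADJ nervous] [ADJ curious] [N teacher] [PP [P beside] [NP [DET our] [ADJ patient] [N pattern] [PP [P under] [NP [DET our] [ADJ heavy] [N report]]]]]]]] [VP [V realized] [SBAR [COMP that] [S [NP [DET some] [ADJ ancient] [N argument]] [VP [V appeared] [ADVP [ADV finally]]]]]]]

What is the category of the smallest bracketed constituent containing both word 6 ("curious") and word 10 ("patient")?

NP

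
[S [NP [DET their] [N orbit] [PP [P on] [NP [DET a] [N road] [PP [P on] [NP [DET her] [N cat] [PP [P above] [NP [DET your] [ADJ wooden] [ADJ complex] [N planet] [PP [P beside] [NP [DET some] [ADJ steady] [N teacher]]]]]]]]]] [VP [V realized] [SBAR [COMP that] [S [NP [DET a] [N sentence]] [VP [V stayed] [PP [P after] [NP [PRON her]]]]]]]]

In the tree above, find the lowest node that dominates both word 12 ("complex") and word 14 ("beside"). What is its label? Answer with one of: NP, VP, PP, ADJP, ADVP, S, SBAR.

NP

Word 12 lies under S → NP → PP → NP → PP → NP → PP → NP → ADJ; word 14 lies under S → NP → PP → NP → PP → NP → PP → NP → PP → P. The lowest shared node is the NP.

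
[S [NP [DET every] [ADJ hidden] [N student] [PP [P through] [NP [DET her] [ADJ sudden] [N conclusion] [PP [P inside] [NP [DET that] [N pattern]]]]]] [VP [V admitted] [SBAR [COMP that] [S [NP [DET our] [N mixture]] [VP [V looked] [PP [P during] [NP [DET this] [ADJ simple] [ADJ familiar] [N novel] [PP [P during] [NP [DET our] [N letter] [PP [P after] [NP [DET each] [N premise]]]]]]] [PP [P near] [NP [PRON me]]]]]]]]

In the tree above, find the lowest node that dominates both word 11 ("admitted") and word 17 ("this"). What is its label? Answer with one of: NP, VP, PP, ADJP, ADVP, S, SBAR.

VP

The smallest bracket enclosing both words is [VP admitted that our mixture looked during this simple familiar novel during our letter after each premise near me], so the label is VP.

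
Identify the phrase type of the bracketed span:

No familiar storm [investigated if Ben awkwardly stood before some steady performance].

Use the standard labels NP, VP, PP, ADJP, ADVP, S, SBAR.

"investigated" is the head of the bracketed span, so the span is a verb phrase: VP.

VP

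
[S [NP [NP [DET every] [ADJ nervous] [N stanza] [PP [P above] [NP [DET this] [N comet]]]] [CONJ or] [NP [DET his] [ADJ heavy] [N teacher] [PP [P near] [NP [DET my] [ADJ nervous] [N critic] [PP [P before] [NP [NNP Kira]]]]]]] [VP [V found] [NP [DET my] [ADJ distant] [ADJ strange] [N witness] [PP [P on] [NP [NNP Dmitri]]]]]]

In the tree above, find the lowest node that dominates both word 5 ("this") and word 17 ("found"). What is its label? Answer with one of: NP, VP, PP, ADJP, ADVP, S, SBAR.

S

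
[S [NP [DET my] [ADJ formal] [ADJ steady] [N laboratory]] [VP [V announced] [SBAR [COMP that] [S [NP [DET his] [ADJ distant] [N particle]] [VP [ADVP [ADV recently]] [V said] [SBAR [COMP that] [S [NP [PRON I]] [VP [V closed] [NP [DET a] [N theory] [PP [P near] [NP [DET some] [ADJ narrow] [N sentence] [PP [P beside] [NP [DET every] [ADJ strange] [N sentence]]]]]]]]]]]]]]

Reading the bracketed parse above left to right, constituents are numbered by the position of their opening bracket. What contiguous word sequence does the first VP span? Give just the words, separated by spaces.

Opening `[VP` markers occur at word positions 5, 10, 14; the first of these opens the constituent [VP announced that his distant particle recently said that I closed a theory near some narrow sentence beside every strange sentence].

announced that his distant particle recently said that I closed a theory near some narrow sentence beside every strange sentence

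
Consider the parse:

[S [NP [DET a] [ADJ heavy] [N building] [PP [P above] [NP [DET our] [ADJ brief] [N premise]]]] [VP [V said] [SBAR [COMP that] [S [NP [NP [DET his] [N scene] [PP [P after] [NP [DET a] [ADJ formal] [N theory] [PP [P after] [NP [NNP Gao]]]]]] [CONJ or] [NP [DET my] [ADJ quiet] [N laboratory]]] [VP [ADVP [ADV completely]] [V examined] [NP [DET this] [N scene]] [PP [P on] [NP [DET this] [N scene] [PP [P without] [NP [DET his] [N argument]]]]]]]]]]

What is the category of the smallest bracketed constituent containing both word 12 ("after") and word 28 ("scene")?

S

Word 12 lies under S → VP → SBAR → S → NP → NP → PP → P; word 28 lies under S → VP → SBAR → S → VP → PP → NP → N. The lowest shared node is the S.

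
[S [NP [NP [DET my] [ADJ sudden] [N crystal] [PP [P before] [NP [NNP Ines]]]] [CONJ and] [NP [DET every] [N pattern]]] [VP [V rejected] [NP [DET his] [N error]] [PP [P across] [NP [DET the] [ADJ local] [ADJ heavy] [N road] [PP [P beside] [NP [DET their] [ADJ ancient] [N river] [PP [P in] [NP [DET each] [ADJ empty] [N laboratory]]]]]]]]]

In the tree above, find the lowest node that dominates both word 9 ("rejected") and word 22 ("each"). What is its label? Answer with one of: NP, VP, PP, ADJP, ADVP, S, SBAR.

VP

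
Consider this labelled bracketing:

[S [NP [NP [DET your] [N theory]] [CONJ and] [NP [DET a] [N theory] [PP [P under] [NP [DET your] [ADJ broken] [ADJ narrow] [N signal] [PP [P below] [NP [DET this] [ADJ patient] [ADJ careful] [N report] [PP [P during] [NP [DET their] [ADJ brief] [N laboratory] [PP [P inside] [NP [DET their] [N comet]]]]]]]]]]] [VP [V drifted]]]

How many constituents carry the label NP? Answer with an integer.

7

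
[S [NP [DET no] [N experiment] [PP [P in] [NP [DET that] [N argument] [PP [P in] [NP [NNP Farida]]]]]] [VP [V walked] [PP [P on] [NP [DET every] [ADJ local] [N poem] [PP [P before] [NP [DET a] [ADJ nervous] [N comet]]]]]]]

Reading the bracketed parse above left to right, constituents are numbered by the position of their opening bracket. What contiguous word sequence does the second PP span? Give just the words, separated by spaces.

in Farida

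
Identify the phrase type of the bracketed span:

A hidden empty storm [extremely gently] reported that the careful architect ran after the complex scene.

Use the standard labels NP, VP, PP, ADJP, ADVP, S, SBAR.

The bracketed span "extremely gently" is headed by "gently", making it an adverb phrase (ADVP).

ADVP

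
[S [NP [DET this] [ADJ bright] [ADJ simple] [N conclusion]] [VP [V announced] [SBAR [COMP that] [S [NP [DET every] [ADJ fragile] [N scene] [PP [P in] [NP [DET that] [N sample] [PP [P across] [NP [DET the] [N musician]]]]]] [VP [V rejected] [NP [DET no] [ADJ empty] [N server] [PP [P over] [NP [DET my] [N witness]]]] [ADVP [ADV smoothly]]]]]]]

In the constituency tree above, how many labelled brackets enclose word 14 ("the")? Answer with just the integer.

10

Path from the root down to the word: S → VP → SBAR → S → NP → PP → NP → PP → NP → DET. That is 10 enclosing brackets.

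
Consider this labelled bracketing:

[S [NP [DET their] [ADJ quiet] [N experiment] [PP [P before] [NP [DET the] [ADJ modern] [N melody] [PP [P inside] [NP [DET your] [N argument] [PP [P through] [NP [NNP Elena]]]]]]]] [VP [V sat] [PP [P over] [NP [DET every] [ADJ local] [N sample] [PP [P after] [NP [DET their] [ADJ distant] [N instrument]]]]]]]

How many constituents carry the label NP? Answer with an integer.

Listing each NP by its span: [NP their quiet experiment before the modern melody inside your argument through Elena]; [NP the modern melody inside your argument through Elena]; [NP your argument through Elena]; [NP Elena]; [NP every local sample after their distant instrument]; [NP their distant instrument] — that makes 6.

6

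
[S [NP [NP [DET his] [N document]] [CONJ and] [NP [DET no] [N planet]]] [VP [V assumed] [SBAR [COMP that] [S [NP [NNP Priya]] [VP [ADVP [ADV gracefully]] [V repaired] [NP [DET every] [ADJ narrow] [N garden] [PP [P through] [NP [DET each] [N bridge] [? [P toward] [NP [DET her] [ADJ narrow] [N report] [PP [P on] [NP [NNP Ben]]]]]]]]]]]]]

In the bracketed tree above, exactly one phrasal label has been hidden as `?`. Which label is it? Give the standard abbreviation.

PP

A constituent whose immediate children are P 'toward', NP is a prepositional phrase: PP.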